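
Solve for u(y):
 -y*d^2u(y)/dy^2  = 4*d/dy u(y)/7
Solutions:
 u(y) = C1 + C2*y^(3/7)


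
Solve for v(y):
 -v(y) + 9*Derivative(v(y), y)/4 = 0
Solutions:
 v(y) = C1*exp(4*y/9)


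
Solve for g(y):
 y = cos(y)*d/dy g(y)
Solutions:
 g(y) = C1 + Integral(y/cos(y), y)


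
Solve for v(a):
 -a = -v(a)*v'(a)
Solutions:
 v(a) = -sqrt(C1 + a^2)
 v(a) = sqrt(C1 + a^2)


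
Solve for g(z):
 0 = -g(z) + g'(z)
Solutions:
 g(z) = C1*exp(z)


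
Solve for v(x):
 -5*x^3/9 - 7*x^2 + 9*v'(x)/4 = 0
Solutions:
 v(x) = C1 + 5*x^4/81 + 28*x^3/27


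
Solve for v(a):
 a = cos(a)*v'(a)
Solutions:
 v(a) = C1 + Integral(a/cos(a), a)


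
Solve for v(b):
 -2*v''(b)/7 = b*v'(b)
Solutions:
 v(b) = C1 + C2*erf(sqrt(7)*b/2)


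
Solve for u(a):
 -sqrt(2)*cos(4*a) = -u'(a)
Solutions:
 u(a) = C1 + sqrt(2)*sin(4*a)/4


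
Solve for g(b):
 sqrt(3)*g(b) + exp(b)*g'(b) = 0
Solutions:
 g(b) = C1*exp(sqrt(3)*exp(-b))


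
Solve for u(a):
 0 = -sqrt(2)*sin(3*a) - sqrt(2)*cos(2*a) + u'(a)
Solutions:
 u(a) = C1 + sqrt(2)*sin(2*a)/2 - sqrt(2)*cos(3*a)/3


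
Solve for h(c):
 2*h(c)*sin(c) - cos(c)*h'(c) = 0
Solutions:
 h(c) = C1/cos(c)^2


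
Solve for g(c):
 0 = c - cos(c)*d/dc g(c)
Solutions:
 g(c) = C1 + Integral(c/cos(c), c)


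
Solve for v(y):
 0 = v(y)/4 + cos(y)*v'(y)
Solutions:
 v(y) = C1*(sin(y) - 1)^(1/8)/(sin(y) + 1)^(1/8)


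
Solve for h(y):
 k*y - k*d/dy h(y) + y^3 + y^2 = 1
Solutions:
 h(y) = C1 + y^2/2 + y^4/(4*k) + y^3/(3*k) - y/k


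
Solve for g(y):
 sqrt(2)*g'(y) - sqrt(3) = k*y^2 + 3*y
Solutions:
 g(y) = C1 + sqrt(2)*k*y^3/6 + 3*sqrt(2)*y^2/4 + sqrt(6)*y/2


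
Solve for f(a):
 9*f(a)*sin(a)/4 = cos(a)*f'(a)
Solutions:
 f(a) = C1/cos(a)^(9/4)


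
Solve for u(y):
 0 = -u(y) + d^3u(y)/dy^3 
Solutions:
 u(y) = C3*exp(y) + (C1*sin(sqrt(3)*y/2) + C2*cos(sqrt(3)*y/2))*exp(-y/2)


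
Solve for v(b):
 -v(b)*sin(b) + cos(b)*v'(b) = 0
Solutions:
 v(b) = C1/cos(b)


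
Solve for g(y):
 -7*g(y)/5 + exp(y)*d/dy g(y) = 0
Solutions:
 g(y) = C1*exp(-7*exp(-y)/5)


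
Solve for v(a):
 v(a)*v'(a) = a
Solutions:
 v(a) = -sqrt(C1 + a^2)
 v(a) = sqrt(C1 + a^2)


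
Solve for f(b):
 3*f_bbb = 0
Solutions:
 f(b) = C1 + C2*b + C3*b^2


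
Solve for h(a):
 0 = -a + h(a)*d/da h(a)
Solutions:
 h(a) = -sqrt(C1 + a^2)
 h(a) = sqrt(C1 + a^2)


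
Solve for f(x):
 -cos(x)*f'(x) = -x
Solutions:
 f(x) = C1 + Integral(x/cos(x), x)


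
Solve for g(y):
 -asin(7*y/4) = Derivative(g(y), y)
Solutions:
 g(y) = C1 - y*asin(7*y/4) - sqrt(16 - 49*y^2)/7


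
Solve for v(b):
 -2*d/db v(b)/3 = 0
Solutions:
 v(b) = C1


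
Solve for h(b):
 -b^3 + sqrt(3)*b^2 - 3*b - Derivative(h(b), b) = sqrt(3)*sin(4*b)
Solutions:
 h(b) = C1 - b^4/4 + sqrt(3)*b^3/3 - 3*b^2/2 + sqrt(3)*cos(4*b)/4


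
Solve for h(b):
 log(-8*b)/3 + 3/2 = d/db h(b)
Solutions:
 h(b) = C1 + b*log(-b)/3 + b*(log(2) + 7/6)


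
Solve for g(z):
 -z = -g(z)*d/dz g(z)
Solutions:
 g(z) = -sqrt(C1 + z^2)
 g(z) = sqrt(C1 + z^2)


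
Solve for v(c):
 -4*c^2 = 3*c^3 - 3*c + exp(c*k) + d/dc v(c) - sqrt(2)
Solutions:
 v(c) = C1 - 3*c^4/4 - 4*c^3/3 + 3*c^2/2 + sqrt(2)*c - exp(c*k)/k


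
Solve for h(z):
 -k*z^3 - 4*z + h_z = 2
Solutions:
 h(z) = C1 + k*z^4/4 + 2*z^2 + 2*z


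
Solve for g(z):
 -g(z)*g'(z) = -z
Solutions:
 g(z) = -sqrt(C1 + z^2)
 g(z) = sqrt(C1 + z^2)


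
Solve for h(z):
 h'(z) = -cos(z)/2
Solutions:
 h(z) = C1 - sin(z)/2


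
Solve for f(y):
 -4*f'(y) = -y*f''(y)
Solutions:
 f(y) = C1 + C2*y^5


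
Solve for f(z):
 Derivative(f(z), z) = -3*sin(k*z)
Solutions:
 f(z) = C1 + 3*cos(k*z)/k


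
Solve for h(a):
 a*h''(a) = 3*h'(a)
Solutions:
 h(a) = C1 + C2*a^4


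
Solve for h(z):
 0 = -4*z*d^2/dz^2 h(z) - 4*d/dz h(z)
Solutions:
 h(z) = C1 + C2*log(z)


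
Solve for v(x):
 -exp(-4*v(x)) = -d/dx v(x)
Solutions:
 v(x) = log(-I*(C1 + 4*x)^(1/4))
 v(x) = log(I*(C1 + 4*x)^(1/4))
 v(x) = log(-(C1 + 4*x)^(1/4))
 v(x) = log(C1 + 4*x)/4


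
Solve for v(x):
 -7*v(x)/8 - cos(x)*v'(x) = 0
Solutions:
 v(x) = C1*(sin(x) - 1)^(7/16)/(sin(x) + 1)^(7/16)


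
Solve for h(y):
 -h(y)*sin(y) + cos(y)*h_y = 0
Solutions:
 h(y) = C1/cos(y)


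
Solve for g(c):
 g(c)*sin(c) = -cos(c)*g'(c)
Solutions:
 g(c) = C1*cos(c)


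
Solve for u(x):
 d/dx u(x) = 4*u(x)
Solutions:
 u(x) = C1*exp(4*x)


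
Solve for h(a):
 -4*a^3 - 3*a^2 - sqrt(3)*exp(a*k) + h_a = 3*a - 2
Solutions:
 h(a) = C1 + a^4 + a^3 + 3*a^2/2 - 2*a + sqrt(3)*exp(a*k)/k


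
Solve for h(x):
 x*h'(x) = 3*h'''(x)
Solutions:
 h(x) = C1 + Integral(C2*airyai(3^(2/3)*x/3) + C3*airybi(3^(2/3)*x/3), x)


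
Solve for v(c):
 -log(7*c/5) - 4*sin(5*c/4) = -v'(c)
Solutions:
 v(c) = C1 + c*log(c) - c*log(5) - c + c*log(7) - 16*cos(5*c/4)/5


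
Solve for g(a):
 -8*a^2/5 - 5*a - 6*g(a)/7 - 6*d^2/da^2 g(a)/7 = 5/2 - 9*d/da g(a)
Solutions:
 g(a) = C1*exp(a*(21 - 5*sqrt(17))/4) + C2*exp(a*(5*sqrt(17) + 21)/4) - 28*a^2/15 - 1351*a/30 - 14161/30


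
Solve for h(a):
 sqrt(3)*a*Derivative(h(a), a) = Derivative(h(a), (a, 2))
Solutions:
 h(a) = C1 + C2*erfi(sqrt(2)*3^(1/4)*a/2)


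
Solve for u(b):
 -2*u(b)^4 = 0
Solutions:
 u(b) = 0


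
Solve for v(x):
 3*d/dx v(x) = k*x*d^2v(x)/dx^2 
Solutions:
 v(x) = C1 + x^(((re(k) + 3)*re(k) + im(k)^2)/(re(k)^2 + im(k)^2))*(C2*sin(3*log(x)*Abs(im(k))/(re(k)^2 + im(k)^2)) + C3*cos(3*log(x)*im(k)/(re(k)^2 + im(k)^2)))


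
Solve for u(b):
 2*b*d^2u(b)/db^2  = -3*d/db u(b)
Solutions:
 u(b) = C1 + C2/sqrt(b)


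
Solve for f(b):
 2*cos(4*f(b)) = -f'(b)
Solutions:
 f(b) = -asin((C1 + exp(16*b))/(C1 - exp(16*b)))/4 + pi/4
 f(b) = asin((C1 + exp(16*b))/(C1 - exp(16*b)))/4


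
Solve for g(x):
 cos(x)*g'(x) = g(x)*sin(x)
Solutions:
 g(x) = C1/cos(x)


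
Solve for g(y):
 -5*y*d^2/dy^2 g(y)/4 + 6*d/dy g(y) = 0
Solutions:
 g(y) = C1 + C2*y^(29/5)


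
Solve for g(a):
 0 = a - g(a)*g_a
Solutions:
 g(a) = -sqrt(C1 + a^2)
 g(a) = sqrt(C1 + a^2)


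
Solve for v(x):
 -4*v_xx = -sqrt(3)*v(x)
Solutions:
 v(x) = C1*exp(-3^(1/4)*x/2) + C2*exp(3^(1/4)*x/2)


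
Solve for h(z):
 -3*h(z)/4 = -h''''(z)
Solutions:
 h(z) = C1*exp(-sqrt(2)*3^(1/4)*z/2) + C2*exp(sqrt(2)*3^(1/4)*z/2) + C3*sin(sqrt(2)*3^(1/4)*z/2) + C4*cos(sqrt(2)*3^(1/4)*z/2)


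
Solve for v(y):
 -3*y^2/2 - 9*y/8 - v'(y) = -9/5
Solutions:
 v(y) = C1 - y^3/2 - 9*y^2/16 + 9*y/5


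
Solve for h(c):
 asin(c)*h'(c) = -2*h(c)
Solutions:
 h(c) = C1*exp(-2*Integral(1/asin(c), c))


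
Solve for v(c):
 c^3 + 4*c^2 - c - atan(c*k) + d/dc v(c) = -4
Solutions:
 v(c) = C1 - c^4/4 - 4*c^3/3 + c^2/2 - 4*c + Piecewise((c*atan(c*k) - log(c^2*k^2 + 1)/(2*k), Ne(k, 0)), (0, True))


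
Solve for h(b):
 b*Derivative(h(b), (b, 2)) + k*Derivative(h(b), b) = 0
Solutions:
 h(b) = C1 + b^(1 - re(k))*(C2*sin(log(b)*Abs(im(k))) + C3*cos(log(b)*im(k)))


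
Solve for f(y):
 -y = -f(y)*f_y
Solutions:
 f(y) = -sqrt(C1 + y^2)
 f(y) = sqrt(C1 + y^2)


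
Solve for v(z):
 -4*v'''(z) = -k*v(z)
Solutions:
 v(z) = C1*exp(2^(1/3)*k^(1/3)*z/2) + C2*exp(2^(1/3)*k^(1/3)*z*(-1 + sqrt(3)*I)/4) + C3*exp(-2^(1/3)*k^(1/3)*z*(1 + sqrt(3)*I)/4)


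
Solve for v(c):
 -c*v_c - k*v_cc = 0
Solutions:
 v(c) = C1 + C2*sqrt(k)*erf(sqrt(2)*c*sqrt(1/k)/2)


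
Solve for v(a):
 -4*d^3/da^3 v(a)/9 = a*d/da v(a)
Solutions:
 v(a) = C1 + Integral(C2*airyai(-2^(1/3)*3^(2/3)*a/2) + C3*airybi(-2^(1/3)*3^(2/3)*a/2), a)


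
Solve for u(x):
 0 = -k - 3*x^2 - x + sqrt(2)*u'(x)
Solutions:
 u(x) = C1 + sqrt(2)*k*x/2 + sqrt(2)*x^3/2 + sqrt(2)*x^2/4


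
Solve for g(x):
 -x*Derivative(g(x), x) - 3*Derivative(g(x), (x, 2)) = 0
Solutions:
 g(x) = C1 + C2*erf(sqrt(6)*x/6)


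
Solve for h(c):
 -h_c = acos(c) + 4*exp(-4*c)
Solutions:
 h(c) = C1 - c*acos(c) + sqrt(1 - c^2) + exp(-4*c)


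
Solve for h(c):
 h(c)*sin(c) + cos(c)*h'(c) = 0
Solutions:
 h(c) = C1*cos(c)


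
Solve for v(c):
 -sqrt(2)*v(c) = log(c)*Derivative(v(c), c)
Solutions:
 v(c) = C1*exp(-sqrt(2)*li(c))


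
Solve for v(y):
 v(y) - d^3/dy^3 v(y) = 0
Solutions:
 v(y) = C3*exp(y) + (C1*sin(sqrt(3)*y/2) + C2*cos(sqrt(3)*y/2))*exp(-y/2)


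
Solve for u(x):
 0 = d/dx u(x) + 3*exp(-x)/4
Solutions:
 u(x) = C1 + 3*exp(-x)/4


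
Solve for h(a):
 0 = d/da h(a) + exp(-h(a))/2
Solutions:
 h(a) = log(C1 - a/2)


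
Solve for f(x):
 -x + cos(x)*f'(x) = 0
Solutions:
 f(x) = C1 + Integral(x/cos(x), x)


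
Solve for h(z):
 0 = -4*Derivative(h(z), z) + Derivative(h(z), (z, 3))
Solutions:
 h(z) = C1 + C2*exp(-2*z) + C3*exp(2*z)


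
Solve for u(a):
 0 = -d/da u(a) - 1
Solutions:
 u(a) = C1 - a


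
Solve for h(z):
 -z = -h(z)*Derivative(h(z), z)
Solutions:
 h(z) = -sqrt(C1 + z^2)
 h(z) = sqrt(C1 + z^2)


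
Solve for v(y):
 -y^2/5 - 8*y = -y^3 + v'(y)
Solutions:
 v(y) = C1 + y^4/4 - y^3/15 - 4*y^2


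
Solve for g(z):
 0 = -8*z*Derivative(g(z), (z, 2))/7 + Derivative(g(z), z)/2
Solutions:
 g(z) = C1 + C2*z^(23/16)


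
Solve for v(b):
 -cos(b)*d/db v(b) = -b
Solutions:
 v(b) = C1 + Integral(b/cos(b), b)


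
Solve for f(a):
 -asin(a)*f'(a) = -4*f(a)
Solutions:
 f(a) = C1*exp(4*Integral(1/asin(a), a))


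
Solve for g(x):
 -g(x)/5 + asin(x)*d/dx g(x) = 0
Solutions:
 g(x) = C1*exp(Integral(1/asin(x), x)/5)


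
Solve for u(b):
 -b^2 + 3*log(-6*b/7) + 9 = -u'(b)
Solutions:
 u(b) = C1 + b^3/3 - 3*b*log(-b) + 3*b*(-2 - log(6) + log(7))


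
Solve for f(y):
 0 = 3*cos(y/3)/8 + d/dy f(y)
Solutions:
 f(y) = C1 - 9*sin(y/3)/8


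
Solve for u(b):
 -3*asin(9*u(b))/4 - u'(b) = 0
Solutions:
 Integral(1/asin(9*_y), (_y, u(b))) = C1 - 3*b/4


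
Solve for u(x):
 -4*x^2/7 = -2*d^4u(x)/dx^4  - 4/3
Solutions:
 u(x) = C1 + C2*x + C3*x^2 + C4*x^3 + x^6/1260 - x^4/36


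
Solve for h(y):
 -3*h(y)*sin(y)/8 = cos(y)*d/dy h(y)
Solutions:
 h(y) = C1*cos(y)^(3/8)


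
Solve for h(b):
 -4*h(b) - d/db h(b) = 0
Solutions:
 h(b) = C1*exp(-4*b)


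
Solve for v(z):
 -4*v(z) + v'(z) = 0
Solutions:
 v(z) = C1*exp(4*z)


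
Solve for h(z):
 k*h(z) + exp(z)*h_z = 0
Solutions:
 h(z) = C1*exp(k*exp(-z))


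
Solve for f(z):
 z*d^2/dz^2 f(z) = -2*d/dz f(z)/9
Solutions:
 f(z) = C1 + C2*z^(7/9)


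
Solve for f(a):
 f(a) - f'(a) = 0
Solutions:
 f(a) = C1*exp(a)


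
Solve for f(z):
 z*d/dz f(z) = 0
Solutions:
 f(z) = C1


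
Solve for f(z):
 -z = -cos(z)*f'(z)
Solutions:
 f(z) = C1 + Integral(z/cos(z), z)


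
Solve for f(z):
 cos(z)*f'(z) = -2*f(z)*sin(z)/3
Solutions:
 f(z) = C1*cos(z)^(2/3)


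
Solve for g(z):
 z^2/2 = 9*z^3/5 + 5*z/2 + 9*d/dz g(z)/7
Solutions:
 g(z) = C1 - 7*z^4/20 + 7*z^3/54 - 35*z^2/36


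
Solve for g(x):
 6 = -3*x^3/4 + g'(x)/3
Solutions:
 g(x) = C1 + 9*x^4/16 + 18*x


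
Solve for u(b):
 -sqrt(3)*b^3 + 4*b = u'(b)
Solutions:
 u(b) = C1 - sqrt(3)*b^4/4 + 2*b^2


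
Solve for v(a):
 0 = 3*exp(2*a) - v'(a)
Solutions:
 v(a) = C1 + 3*exp(2*a)/2


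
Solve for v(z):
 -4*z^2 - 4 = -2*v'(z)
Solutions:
 v(z) = C1 + 2*z^3/3 + 2*z


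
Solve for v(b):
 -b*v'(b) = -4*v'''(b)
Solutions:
 v(b) = C1 + Integral(C2*airyai(2^(1/3)*b/2) + C3*airybi(2^(1/3)*b/2), b)


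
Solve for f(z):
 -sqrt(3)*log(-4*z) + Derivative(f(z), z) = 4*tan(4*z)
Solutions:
 f(z) = C1 + sqrt(3)*z*(log(-z) - 1) + 2*sqrt(3)*z*log(2) - log(cos(4*z))


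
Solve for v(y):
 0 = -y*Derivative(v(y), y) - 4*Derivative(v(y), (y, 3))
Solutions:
 v(y) = C1 + Integral(C2*airyai(-2^(1/3)*y/2) + C3*airybi(-2^(1/3)*y/2), y)


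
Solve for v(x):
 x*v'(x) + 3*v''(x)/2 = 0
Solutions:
 v(x) = C1 + C2*erf(sqrt(3)*x/3)


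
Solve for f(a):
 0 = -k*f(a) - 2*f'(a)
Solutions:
 f(a) = C1*exp(-a*k/2)


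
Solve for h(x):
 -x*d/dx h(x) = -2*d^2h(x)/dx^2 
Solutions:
 h(x) = C1 + C2*erfi(x/2)


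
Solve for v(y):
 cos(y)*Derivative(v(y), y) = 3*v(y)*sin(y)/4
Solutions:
 v(y) = C1/cos(y)^(3/4)


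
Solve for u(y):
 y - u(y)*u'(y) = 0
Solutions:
 u(y) = -sqrt(C1 + y^2)
 u(y) = sqrt(C1 + y^2)


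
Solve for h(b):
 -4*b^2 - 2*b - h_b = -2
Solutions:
 h(b) = C1 - 4*b^3/3 - b^2 + 2*b


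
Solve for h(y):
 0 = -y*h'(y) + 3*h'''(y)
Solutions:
 h(y) = C1 + Integral(C2*airyai(3^(2/3)*y/3) + C3*airybi(3^(2/3)*y/3), y)


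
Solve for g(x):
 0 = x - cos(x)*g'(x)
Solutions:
 g(x) = C1 + Integral(x/cos(x), x)


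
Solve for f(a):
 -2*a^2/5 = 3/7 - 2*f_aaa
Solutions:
 f(a) = C1 + C2*a + C3*a^2 + a^5/300 + a^3/28


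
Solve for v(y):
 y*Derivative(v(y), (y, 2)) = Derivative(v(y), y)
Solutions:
 v(y) = C1 + C2*y^2


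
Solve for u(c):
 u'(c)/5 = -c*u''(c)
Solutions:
 u(c) = C1 + C2*c^(4/5)


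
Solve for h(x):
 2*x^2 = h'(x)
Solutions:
 h(x) = C1 + 2*x^3/3


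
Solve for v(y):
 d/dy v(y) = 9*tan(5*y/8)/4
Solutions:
 v(y) = C1 - 18*log(cos(5*y/8))/5


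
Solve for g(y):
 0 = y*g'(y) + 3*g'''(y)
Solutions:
 g(y) = C1 + Integral(C2*airyai(-3^(2/3)*y/3) + C3*airybi(-3^(2/3)*y/3), y)


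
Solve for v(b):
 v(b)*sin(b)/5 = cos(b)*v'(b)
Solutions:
 v(b) = C1/cos(b)^(1/5)


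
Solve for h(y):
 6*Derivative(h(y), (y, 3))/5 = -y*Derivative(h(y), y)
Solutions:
 h(y) = C1 + Integral(C2*airyai(-5^(1/3)*6^(2/3)*y/6) + C3*airybi(-5^(1/3)*6^(2/3)*y/6), y)


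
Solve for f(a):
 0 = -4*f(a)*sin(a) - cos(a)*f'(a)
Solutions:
 f(a) = C1*cos(a)^4


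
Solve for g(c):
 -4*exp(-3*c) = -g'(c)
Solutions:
 g(c) = C1 - 4*exp(-3*c)/3


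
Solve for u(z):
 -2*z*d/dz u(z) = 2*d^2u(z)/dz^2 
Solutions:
 u(z) = C1 + C2*erf(sqrt(2)*z/2)


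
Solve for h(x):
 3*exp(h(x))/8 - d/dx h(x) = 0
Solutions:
 h(x) = log(-1/(C1 + 3*x)) + 3*log(2)


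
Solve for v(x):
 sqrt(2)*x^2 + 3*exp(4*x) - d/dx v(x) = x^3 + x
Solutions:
 v(x) = C1 - x^4/4 + sqrt(2)*x^3/3 - x^2/2 + 3*exp(4*x)/4


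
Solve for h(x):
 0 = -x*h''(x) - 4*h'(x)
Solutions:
 h(x) = C1 + C2/x^3


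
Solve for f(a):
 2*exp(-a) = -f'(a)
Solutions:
 f(a) = C1 + 2*exp(-a)


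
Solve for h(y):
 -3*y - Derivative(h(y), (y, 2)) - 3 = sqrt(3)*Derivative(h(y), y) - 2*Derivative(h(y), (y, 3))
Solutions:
 h(y) = C1 + C2*exp(y*(1 - sqrt(1 + 8*sqrt(3)))/4) + C3*exp(y*(1 + sqrt(1 + 8*sqrt(3)))/4) - sqrt(3)*y^2/2 - sqrt(3)*y + y


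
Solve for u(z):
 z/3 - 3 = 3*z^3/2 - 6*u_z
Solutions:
 u(z) = C1 + z^4/16 - z^2/36 + z/2


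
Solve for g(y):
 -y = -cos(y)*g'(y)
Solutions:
 g(y) = C1 + Integral(y/cos(y), y)


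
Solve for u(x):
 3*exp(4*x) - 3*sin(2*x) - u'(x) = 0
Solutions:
 u(x) = C1 + 3*exp(4*x)/4 + 3*cos(2*x)/2


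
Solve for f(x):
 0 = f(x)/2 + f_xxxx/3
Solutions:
 f(x) = (C1*sin(6^(1/4)*x/2) + C2*cos(6^(1/4)*x/2))*exp(-6^(1/4)*x/2) + (C3*sin(6^(1/4)*x/2) + C4*cos(6^(1/4)*x/2))*exp(6^(1/4)*x/2)


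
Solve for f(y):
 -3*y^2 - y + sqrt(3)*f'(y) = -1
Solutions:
 f(y) = C1 + sqrt(3)*y^3/3 + sqrt(3)*y^2/6 - sqrt(3)*y/3


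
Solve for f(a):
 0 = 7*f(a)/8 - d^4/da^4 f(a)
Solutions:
 f(a) = C1*exp(-14^(1/4)*a/2) + C2*exp(14^(1/4)*a/2) + C3*sin(14^(1/4)*a/2) + C4*cos(14^(1/4)*a/2)


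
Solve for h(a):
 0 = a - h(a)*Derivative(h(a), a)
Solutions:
 h(a) = -sqrt(C1 + a^2)
 h(a) = sqrt(C1 + a^2)


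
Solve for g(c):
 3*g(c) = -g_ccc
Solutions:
 g(c) = C3*exp(-3^(1/3)*c) + (C1*sin(3^(5/6)*c/2) + C2*cos(3^(5/6)*c/2))*exp(3^(1/3)*c/2)


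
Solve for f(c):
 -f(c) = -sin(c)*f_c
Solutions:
 f(c) = C1*sqrt(cos(c) - 1)/sqrt(cos(c) + 1)


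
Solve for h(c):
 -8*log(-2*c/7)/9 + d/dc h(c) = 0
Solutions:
 h(c) = C1 + 8*c*log(-c)/9 + 8*c*(-log(7) - 1 + log(2))/9


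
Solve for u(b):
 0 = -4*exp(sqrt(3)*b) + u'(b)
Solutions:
 u(b) = C1 + 4*sqrt(3)*exp(sqrt(3)*b)/3


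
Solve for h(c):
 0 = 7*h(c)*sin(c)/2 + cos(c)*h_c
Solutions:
 h(c) = C1*cos(c)^(7/2)


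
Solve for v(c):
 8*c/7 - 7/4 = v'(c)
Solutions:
 v(c) = C1 + 4*c^2/7 - 7*c/4


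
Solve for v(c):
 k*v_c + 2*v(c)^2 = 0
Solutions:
 v(c) = k/(C1*k + 2*c)


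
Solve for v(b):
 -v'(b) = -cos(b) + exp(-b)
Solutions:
 v(b) = C1 + sin(b) + exp(-b)


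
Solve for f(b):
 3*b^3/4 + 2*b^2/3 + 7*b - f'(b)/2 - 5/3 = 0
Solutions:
 f(b) = C1 + 3*b^4/8 + 4*b^3/9 + 7*b^2 - 10*b/3


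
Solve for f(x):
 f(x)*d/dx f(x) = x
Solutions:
 f(x) = -sqrt(C1 + x^2)
 f(x) = sqrt(C1 + x^2)


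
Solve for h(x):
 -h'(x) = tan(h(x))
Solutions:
 h(x) = pi - asin(C1*exp(-x))
 h(x) = asin(C1*exp(-x))


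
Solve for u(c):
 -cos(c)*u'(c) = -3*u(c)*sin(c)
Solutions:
 u(c) = C1/cos(c)^3


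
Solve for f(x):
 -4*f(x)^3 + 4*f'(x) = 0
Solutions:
 f(x) = -sqrt(2)*sqrt(-1/(C1 + x))/2
 f(x) = sqrt(2)*sqrt(-1/(C1 + x))/2


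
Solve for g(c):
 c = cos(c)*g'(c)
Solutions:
 g(c) = C1 + Integral(c/cos(c), c)


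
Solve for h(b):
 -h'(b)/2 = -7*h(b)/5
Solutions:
 h(b) = C1*exp(14*b/5)


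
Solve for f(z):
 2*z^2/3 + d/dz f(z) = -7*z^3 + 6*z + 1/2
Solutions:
 f(z) = C1 - 7*z^4/4 - 2*z^3/9 + 3*z^2 + z/2


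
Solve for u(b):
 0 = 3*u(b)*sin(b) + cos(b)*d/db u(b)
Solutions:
 u(b) = C1*cos(b)^3


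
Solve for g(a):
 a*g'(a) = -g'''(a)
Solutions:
 g(a) = C1 + Integral(C2*airyai(-a) + C3*airybi(-a), a)


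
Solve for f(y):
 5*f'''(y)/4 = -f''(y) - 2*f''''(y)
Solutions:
 f(y) = C1 + C2*y + (C3*sin(sqrt(103)*y/16) + C4*cos(sqrt(103)*y/16))*exp(-5*y/16)


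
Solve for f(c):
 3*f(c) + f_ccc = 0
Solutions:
 f(c) = C3*exp(-3^(1/3)*c) + (C1*sin(3^(5/6)*c/2) + C2*cos(3^(5/6)*c/2))*exp(3^(1/3)*c/2)


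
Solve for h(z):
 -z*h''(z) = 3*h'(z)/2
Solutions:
 h(z) = C1 + C2/sqrt(z)


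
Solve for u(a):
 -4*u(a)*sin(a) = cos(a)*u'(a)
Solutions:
 u(a) = C1*cos(a)^4


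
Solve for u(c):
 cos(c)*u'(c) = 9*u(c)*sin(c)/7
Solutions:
 u(c) = C1/cos(c)^(9/7)


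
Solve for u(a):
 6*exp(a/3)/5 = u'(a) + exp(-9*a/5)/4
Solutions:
 u(a) = C1 + 18*exp(a/3)/5 + 5*exp(-9*a/5)/36


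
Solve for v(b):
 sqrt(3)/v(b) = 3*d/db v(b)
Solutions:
 v(b) = -sqrt(C1 + 6*sqrt(3)*b)/3
 v(b) = sqrt(C1 + 6*sqrt(3)*b)/3


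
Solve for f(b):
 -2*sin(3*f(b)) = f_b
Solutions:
 f(b) = -acos((-C1 - exp(12*b))/(C1 - exp(12*b)))/3 + 2*pi/3
 f(b) = acos((-C1 - exp(12*b))/(C1 - exp(12*b)))/3


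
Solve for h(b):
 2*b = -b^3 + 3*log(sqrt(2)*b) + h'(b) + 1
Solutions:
 h(b) = C1 + b^4/4 + b^2 - 3*b*log(b) - 3*b*log(2)/2 + 2*b


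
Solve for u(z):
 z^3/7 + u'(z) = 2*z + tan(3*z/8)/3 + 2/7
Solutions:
 u(z) = C1 - z^4/28 + z^2 + 2*z/7 - 8*log(cos(3*z/8))/9


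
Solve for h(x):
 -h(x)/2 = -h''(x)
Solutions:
 h(x) = C1*exp(-sqrt(2)*x/2) + C2*exp(sqrt(2)*x/2)


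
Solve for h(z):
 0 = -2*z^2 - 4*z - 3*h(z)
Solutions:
 h(z) = 2*z*(-z - 2)/3


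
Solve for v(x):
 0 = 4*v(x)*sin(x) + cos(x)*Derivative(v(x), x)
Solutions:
 v(x) = C1*cos(x)^4


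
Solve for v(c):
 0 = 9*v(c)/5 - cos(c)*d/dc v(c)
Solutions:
 v(c) = C1*(sin(c) + 1)^(9/10)/(sin(c) - 1)^(9/10)


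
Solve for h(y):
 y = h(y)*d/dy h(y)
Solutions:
 h(y) = -sqrt(C1 + y^2)
 h(y) = sqrt(C1 + y^2)


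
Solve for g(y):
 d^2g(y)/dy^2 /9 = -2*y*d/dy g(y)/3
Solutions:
 g(y) = C1 + C2*erf(sqrt(3)*y)


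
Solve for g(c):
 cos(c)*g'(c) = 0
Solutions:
 g(c) = C1


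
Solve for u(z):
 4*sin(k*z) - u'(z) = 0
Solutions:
 u(z) = C1 - 4*cos(k*z)/k


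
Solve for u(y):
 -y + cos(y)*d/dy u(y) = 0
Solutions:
 u(y) = C1 + Integral(y/cos(y), y)


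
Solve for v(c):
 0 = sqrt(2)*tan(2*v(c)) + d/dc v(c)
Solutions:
 v(c) = -asin(C1*exp(-2*sqrt(2)*c))/2 + pi/2
 v(c) = asin(C1*exp(-2*sqrt(2)*c))/2


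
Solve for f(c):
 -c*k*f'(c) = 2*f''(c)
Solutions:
 f(c) = Piecewise((-sqrt(pi)*C1*erf(c*sqrt(k)/2)/sqrt(k) - C2, (k > 0) | (k < 0)), (-C1*c - C2, True))


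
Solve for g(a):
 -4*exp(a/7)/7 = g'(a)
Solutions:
 g(a) = C1 - 4*exp(a/7)


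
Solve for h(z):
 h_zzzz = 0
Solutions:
 h(z) = C1 + C2*z + C3*z^2 + C4*z^3


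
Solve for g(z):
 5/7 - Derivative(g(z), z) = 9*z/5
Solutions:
 g(z) = C1 - 9*z^2/10 + 5*z/7


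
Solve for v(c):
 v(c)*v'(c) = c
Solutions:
 v(c) = -sqrt(C1 + c^2)
 v(c) = sqrt(C1 + c^2)


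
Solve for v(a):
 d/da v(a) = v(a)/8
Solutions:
 v(a) = C1*exp(a/8)


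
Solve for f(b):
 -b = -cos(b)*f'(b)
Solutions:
 f(b) = C1 + Integral(b/cos(b), b)


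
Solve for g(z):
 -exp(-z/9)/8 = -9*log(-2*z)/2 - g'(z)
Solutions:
 g(z) = C1 - 9*z*log(-z)/2 + 9*z*(1 - log(2))/2 - 9*exp(-z/9)/8


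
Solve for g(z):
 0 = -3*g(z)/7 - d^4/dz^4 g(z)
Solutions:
 g(z) = (C1*sin(sqrt(2)*3^(1/4)*7^(3/4)*z/14) + C2*cos(sqrt(2)*3^(1/4)*7^(3/4)*z/14))*exp(-sqrt(2)*3^(1/4)*7^(3/4)*z/14) + (C3*sin(sqrt(2)*3^(1/4)*7^(3/4)*z/14) + C4*cos(sqrt(2)*3^(1/4)*7^(3/4)*z/14))*exp(sqrt(2)*3^(1/4)*7^(3/4)*z/14)


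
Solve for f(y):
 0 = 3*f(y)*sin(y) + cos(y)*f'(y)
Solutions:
 f(y) = C1*cos(y)^3


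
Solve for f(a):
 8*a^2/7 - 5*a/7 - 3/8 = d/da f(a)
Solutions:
 f(a) = C1 + 8*a^3/21 - 5*a^2/14 - 3*a/8


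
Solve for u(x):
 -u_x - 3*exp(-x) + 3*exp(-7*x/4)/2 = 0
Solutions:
 u(x) = C1 + 3*exp(-x) - 6*exp(-7*x/4)/7


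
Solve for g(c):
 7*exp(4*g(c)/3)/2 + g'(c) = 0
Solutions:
 g(c) = 3*log(-(1/(C1 + 14*c))^(1/4)) + 3*log(3)/4
 g(c) = 3*log(1/(C1 + 14*c))/4 + 3*log(3)/4
 g(c) = 3*log(-I*(1/(C1 + 14*c))^(1/4)) + 3*log(3)/4
 g(c) = 3*log(I*(1/(C1 + 14*c))^(1/4)) + 3*log(3)/4


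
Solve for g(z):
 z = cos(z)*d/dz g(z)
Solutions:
 g(z) = C1 + Integral(z/cos(z), z)


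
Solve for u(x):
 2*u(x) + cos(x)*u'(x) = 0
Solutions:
 u(x) = C1*(sin(x) - 1)/(sin(x) + 1)


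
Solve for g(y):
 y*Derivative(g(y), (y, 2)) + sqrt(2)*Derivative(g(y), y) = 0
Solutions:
 g(y) = C1 + C2*y^(1 - sqrt(2))


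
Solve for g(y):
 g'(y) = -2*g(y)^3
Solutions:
 g(y) = -sqrt(2)*sqrt(-1/(C1 - 2*y))/2
 g(y) = sqrt(2)*sqrt(-1/(C1 - 2*y))/2


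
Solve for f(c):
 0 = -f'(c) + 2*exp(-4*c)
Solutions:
 f(c) = C1 - exp(-4*c)/2


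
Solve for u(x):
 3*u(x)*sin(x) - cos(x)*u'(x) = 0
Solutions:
 u(x) = C1/cos(x)^3


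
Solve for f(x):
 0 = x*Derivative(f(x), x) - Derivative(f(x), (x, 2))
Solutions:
 f(x) = C1 + C2*erfi(sqrt(2)*x/2)


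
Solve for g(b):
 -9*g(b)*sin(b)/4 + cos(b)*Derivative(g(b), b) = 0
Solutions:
 g(b) = C1/cos(b)^(9/4)


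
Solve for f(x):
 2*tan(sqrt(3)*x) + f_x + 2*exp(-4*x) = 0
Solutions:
 f(x) = C1 - sqrt(3)*log(tan(sqrt(3)*x)^2 + 1)/3 + exp(-4*x)/2


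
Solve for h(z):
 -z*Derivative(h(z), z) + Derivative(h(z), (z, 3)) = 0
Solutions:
 h(z) = C1 + Integral(C2*airyai(z) + C3*airybi(z), z)


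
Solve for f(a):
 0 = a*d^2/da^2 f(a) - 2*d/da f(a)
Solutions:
 f(a) = C1 + C2*a^3


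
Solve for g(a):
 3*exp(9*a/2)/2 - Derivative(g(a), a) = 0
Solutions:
 g(a) = C1 + exp(9*a/2)/3


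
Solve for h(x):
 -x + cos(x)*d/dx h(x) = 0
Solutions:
 h(x) = C1 + Integral(x/cos(x), x)


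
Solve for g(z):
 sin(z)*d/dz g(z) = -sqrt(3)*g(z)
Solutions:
 g(z) = C1*(cos(z) + 1)^(sqrt(3)/2)/(cos(z) - 1)^(sqrt(3)/2)


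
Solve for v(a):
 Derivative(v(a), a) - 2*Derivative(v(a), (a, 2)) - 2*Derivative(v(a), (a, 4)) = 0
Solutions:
 v(a) = C1 + C2*exp(6^(1/3)*a*(-(9 + sqrt(129))^(1/3) + 2*6^(1/3)/(9 + sqrt(129))^(1/3))/12)*sin(2^(1/3)*3^(1/6)*a*(6*2^(1/3)/(9 + sqrt(129))^(1/3) + 3^(2/3)*(9 + sqrt(129))^(1/3))/12) + C3*exp(6^(1/3)*a*(-(9 + sqrt(129))^(1/3) + 2*6^(1/3)/(9 + sqrt(129))^(1/3))/12)*cos(2^(1/3)*3^(1/6)*a*(6*2^(1/3)/(9 + sqrt(129))^(1/3) + 3^(2/3)*(9 + sqrt(129))^(1/3))/12) + C4*exp(-6^(1/3)*a*(-(9 + sqrt(129))^(1/3) + 2*6^(1/3)/(9 + sqrt(129))^(1/3))/6)


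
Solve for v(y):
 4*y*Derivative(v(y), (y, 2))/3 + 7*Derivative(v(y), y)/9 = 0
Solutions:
 v(y) = C1 + C2*y^(5/12)


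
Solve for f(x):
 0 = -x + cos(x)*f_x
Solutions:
 f(x) = C1 + Integral(x/cos(x), x)


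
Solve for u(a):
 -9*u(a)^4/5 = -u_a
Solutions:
 u(a) = 5^(1/3)*(-1/(C1 + 27*a))^(1/3)
 u(a) = 5^(1/3)*(-1/(C1 + 9*a))^(1/3)*(-3^(2/3) - 3*3^(1/6)*I)/6
 u(a) = 5^(1/3)*(-1/(C1 + 9*a))^(1/3)*(-3^(2/3) + 3*3^(1/6)*I)/6


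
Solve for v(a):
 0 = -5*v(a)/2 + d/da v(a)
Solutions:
 v(a) = C1*exp(5*a/2)


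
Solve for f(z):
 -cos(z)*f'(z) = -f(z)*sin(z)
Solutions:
 f(z) = C1/cos(z)


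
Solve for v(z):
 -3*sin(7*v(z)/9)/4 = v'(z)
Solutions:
 3*z/4 + 9*log(cos(7*v(z)/9) - 1)/14 - 9*log(cos(7*v(z)/9) + 1)/14 = C1


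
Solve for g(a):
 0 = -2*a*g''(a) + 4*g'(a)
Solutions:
 g(a) = C1 + C2*a^3


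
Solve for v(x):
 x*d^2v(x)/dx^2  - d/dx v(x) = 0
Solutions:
 v(x) = C1 + C2*x^2


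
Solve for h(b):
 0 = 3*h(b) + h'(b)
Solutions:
 h(b) = C1*exp(-3*b)


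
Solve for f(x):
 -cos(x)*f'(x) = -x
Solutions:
 f(x) = C1 + Integral(x/cos(x), x)


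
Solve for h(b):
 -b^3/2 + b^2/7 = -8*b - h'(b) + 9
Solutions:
 h(b) = C1 + b^4/8 - b^3/21 - 4*b^2 + 9*b


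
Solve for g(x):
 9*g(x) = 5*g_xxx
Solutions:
 g(x) = C3*exp(15^(2/3)*x/5) + (C1*sin(3*3^(1/6)*5^(2/3)*x/10) + C2*cos(3*3^(1/6)*5^(2/3)*x/10))*exp(-15^(2/3)*x/10)


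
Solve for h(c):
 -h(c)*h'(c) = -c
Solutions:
 h(c) = -sqrt(C1 + c^2)
 h(c) = sqrt(C1 + c^2)


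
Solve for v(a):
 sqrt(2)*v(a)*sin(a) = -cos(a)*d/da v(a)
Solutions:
 v(a) = C1*cos(a)^(sqrt(2))


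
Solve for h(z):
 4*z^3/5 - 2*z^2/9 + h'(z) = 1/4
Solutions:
 h(z) = C1 - z^4/5 + 2*z^3/27 + z/4


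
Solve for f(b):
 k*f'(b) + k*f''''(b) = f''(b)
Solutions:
 f(b) = C1 + C2*exp(2^(1/3)*b*(6^(1/3)*(sqrt(3)*sqrt(27 - 4/k^3) + 9)^(1/3)/12 - 2^(1/3)*3^(5/6)*I*(sqrt(3)*sqrt(27 - 4/k^3) + 9)^(1/3)/12 - 2/(k*(-3^(1/3) + 3^(5/6)*I)*(sqrt(3)*sqrt(27 - 4/k^3) + 9)^(1/3)))) + C3*exp(2^(1/3)*b*(6^(1/3)*(sqrt(3)*sqrt(27 - 4/k^3) + 9)^(1/3)/12 + 2^(1/3)*3^(5/6)*I*(sqrt(3)*sqrt(27 - 4/k^3) + 9)^(1/3)/12 + 2/(k*(3^(1/3) + 3^(5/6)*I)*(sqrt(3)*sqrt(27 - 4/k^3) + 9)^(1/3)))) + C4*exp(-6^(1/3)*b*(2^(1/3)*(sqrt(3)*sqrt(27 - 4/k^3) + 9)^(1/3) + 2*3^(1/3)/(k*(sqrt(3)*sqrt(27 - 4/k^3) + 9)^(1/3)))/6)


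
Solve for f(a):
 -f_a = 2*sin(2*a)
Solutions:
 f(a) = C1 + cos(2*a)


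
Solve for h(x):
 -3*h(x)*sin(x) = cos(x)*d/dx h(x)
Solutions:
 h(x) = C1*cos(x)^3


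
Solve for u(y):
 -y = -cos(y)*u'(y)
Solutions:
 u(y) = C1 + Integral(y/cos(y), y)


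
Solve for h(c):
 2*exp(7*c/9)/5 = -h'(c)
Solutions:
 h(c) = C1 - 18*exp(7*c/9)/35


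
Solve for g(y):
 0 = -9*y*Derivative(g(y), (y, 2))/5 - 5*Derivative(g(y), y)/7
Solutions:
 g(y) = C1 + C2*y^(38/63)


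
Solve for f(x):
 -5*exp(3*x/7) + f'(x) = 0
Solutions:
 f(x) = C1 + 35*exp(3*x/7)/3


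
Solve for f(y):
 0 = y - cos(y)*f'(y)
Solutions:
 f(y) = C1 + Integral(y/cos(y), y)


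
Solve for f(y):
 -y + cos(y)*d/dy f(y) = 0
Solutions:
 f(y) = C1 + Integral(y/cos(y), y)


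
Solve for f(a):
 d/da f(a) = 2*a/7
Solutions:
 f(a) = C1 + a^2/7


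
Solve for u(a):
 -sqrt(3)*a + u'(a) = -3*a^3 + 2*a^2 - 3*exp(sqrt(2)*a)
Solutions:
 u(a) = C1 - 3*a^4/4 + 2*a^3/3 + sqrt(3)*a^2/2 - 3*sqrt(2)*exp(sqrt(2)*a)/2


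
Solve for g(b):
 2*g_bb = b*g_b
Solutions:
 g(b) = C1 + C2*erfi(b/2)


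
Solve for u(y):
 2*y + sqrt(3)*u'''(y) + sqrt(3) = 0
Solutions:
 u(y) = C1 + C2*y + C3*y^2 - sqrt(3)*y^4/36 - y^3/6


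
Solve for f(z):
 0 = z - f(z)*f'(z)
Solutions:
 f(z) = -sqrt(C1 + z^2)
 f(z) = sqrt(C1 + z^2)


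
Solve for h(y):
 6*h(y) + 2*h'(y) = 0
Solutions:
 h(y) = C1*exp(-3*y)


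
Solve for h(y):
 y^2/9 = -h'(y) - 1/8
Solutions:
 h(y) = C1 - y^3/27 - y/8


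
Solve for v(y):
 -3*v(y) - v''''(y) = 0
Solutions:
 v(y) = (C1*sin(sqrt(2)*3^(1/4)*y/2) + C2*cos(sqrt(2)*3^(1/4)*y/2))*exp(-sqrt(2)*3^(1/4)*y/2) + (C3*sin(sqrt(2)*3^(1/4)*y/2) + C4*cos(sqrt(2)*3^(1/4)*y/2))*exp(sqrt(2)*3^(1/4)*y/2)


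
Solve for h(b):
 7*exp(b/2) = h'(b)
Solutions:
 h(b) = C1 + 14*exp(b/2)


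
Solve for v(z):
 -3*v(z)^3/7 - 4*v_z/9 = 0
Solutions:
 v(z) = -sqrt(14)*sqrt(-1/(C1 - 27*z))
 v(z) = sqrt(14)*sqrt(-1/(C1 - 27*z))


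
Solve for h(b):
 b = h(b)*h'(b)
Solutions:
 h(b) = -sqrt(C1 + b^2)
 h(b) = sqrt(C1 + b^2)


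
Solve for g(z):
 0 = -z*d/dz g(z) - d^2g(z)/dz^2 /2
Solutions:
 g(z) = C1 + C2*erf(z)


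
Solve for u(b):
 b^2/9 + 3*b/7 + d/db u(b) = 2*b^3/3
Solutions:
 u(b) = C1 + b^4/6 - b^3/27 - 3*b^2/14


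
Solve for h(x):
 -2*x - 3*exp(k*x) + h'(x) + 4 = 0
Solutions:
 h(x) = C1 + x^2 - 4*x + 3*exp(k*x)/k


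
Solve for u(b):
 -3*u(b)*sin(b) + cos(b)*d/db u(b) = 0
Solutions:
 u(b) = C1/cos(b)^3


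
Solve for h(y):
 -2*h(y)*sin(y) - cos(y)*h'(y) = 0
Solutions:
 h(y) = C1*cos(y)^2


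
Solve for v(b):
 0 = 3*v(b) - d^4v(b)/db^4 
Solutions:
 v(b) = C1*exp(-3^(1/4)*b) + C2*exp(3^(1/4)*b) + C3*sin(3^(1/4)*b) + C4*cos(3^(1/4)*b)


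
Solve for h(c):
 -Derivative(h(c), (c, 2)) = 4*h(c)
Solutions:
 h(c) = C1*sin(2*c) + C2*cos(2*c)


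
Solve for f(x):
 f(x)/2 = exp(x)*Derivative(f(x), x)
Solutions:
 f(x) = C1*exp(-exp(-x)/2)


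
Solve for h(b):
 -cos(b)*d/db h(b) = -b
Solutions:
 h(b) = C1 + Integral(b/cos(b), b)


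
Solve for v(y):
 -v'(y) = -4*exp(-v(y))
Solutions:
 v(y) = log(C1 + 4*y)


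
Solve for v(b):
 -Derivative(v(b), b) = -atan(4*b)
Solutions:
 v(b) = C1 + b*atan(4*b) - log(16*b^2 + 1)/8


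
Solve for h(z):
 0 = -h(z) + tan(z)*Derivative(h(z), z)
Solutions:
 h(z) = C1*sin(z)


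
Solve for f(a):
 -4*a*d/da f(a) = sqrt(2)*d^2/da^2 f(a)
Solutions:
 f(a) = C1 + C2*erf(2^(1/4)*a)


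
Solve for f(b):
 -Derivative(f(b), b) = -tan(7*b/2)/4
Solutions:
 f(b) = C1 - log(cos(7*b/2))/14


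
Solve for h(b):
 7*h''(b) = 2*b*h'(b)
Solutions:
 h(b) = C1 + C2*erfi(sqrt(7)*b/7)


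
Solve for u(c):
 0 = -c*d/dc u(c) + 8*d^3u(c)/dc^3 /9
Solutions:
 u(c) = C1 + Integral(C2*airyai(3^(2/3)*c/2) + C3*airybi(3^(2/3)*c/2), c)


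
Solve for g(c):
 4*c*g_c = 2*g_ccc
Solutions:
 g(c) = C1 + Integral(C2*airyai(2^(1/3)*c) + C3*airybi(2^(1/3)*c), c)


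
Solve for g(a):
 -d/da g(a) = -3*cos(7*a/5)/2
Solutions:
 g(a) = C1 + 15*sin(7*a/5)/14


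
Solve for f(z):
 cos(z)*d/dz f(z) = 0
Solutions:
 f(z) = C1


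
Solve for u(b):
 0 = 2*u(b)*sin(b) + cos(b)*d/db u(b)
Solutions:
 u(b) = C1*cos(b)^2


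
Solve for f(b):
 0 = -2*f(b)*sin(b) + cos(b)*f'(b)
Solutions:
 f(b) = C1/cos(b)^2


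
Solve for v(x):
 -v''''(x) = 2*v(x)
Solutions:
 v(x) = (C1*sin(2^(3/4)*x/2) + C2*cos(2^(3/4)*x/2))*exp(-2^(3/4)*x/2) + (C3*sin(2^(3/4)*x/2) + C4*cos(2^(3/4)*x/2))*exp(2^(3/4)*x/2)


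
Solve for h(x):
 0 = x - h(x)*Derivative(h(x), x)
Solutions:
 h(x) = -sqrt(C1 + x^2)
 h(x) = sqrt(C1 + x^2)


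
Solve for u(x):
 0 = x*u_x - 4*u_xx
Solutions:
 u(x) = C1 + C2*erfi(sqrt(2)*x/4)


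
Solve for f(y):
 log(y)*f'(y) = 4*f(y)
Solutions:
 f(y) = C1*exp(4*li(y))


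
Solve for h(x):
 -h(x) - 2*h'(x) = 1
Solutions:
 h(x) = C1*exp(-x/2) - 1


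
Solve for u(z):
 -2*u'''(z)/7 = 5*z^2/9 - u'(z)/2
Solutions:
 u(z) = C1 + C2*exp(-sqrt(7)*z/2) + C3*exp(sqrt(7)*z/2) + 10*z^3/27 + 80*z/63


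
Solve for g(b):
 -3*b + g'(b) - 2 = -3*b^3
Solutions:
 g(b) = C1 - 3*b^4/4 + 3*b^2/2 + 2*b


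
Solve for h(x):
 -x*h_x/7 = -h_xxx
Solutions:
 h(x) = C1 + Integral(C2*airyai(7^(2/3)*x/7) + C3*airybi(7^(2/3)*x/7), x)


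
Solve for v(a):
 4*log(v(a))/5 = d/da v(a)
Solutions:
 li(v(a)) = C1 + 4*a/5


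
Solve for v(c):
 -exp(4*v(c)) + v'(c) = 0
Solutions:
 v(c) = log(-(-1/(C1 + 4*c))^(1/4))
 v(c) = log(-1/(C1 + 4*c))/4
 v(c) = log(-I*(-1/(C1 + 4*c))^(1/4))
 v(c) = log(I*(-1/(C1 + 4*c))^(1/4))


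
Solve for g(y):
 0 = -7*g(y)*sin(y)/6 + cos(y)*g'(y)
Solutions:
 g(y) = C1/cos(y)^(7/6)


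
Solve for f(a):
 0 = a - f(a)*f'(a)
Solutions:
 f(a) = -sqrt(C1 + a^2)
 f(a) = sqrt(C1 + a^2)


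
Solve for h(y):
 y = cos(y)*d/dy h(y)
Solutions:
 h(y) = C1 + Integral(y/cos(y), y)


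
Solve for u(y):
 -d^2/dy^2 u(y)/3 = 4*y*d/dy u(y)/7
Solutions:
 u(y) = C1 + C2*erf(sqrt(42)*y/7)


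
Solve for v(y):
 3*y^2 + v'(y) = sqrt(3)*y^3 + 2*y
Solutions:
 v(y) = C1 + sqrt(3)*y^4/4 - y^3 + y^2


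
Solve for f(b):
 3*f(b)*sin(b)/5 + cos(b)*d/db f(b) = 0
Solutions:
 f(b) = C1*cos(b)^(3/5)


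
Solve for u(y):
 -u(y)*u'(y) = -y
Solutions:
 u(y) = -sqrt(C1 + y^2)
 u(y) = sqrt(C1 + y^2)


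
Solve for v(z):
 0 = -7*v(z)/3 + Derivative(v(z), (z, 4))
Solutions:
 v(z) = C1*exp(-3^(3/4)*7^(1/4)*z/3) + C2*exp(3^(3/4)*7^(1/4)*z/3) + C3*sin(3^(3/4)*7^(1/4)*z/3) + C4*cos(3^(3/4)*7^(1/4)*z/3)


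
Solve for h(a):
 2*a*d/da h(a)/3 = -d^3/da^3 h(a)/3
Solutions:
 h(a) = C1 + Integral(C2*airyai(-2^(1/3)*a) + C3*airybi(-2^(1/3)*a), a)


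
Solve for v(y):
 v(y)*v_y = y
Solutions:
 v(y) = -sqrt(C1 + y^2)
 v(y) = sqrt(C1 + y^2)


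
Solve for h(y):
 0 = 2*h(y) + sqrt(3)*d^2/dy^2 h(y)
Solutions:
 h(y) = C1*sin(sqrt(2)*3^(3/4)*y/3) + C2*cos(sqrt(2)*3^(3/4)*y/3)


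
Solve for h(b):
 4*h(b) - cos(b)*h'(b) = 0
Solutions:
 h(b) = C1*(sin(b)^2 + 2*sin(b) + 1)/(sin(b)^2 - 2*sin(b) + 1)


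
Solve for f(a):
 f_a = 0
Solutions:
 f(a) = C1


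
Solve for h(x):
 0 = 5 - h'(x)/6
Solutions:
 h(x) = C1 + 30*x


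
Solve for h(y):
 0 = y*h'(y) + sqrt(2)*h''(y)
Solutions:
 h(y) = C1 + C2*erf(2^(1/4)*y/2)


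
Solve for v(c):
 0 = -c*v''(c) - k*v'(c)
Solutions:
 v(c) = C1 + c^(1 - re(k))*(C2*sin(log(c)*Abs(im(k))) + C3*cos(log(c)*im(k)))


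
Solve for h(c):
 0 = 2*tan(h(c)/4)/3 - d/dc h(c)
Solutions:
 h(c) = -4*asin(C1*exp(c/6)) + 4*pi
 h(c) = 4*asin(C1*exp(c/6))


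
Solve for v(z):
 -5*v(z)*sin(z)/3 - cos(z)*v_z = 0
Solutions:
 v(z) = C1*cos(z)^(5/3)


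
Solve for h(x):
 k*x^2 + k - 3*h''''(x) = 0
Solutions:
 h(x) = C1 + C2*x + C3*x^2 + C4*x^3 + k*x^6/1080 + k*x^4/72


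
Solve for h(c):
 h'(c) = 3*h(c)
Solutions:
 h(c) = C1*exp(3*c)


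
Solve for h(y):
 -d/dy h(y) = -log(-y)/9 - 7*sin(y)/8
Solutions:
 h(y) = C1 + y*log(-y)/9 - y/9 - 7*cos(y)/8


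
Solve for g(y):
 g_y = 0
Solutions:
 g(y) = C1


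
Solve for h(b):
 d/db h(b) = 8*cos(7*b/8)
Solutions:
 h(b) = C1 + 64*sin(7*b/8)/7


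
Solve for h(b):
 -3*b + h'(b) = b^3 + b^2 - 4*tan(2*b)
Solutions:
 h(b) = C1 + b^4/4 + b^3/3 + 3*b^2/2 + 2*log(cos(2*b))


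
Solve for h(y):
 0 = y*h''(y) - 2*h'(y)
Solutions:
 h(y) = C1 + C2*y^3


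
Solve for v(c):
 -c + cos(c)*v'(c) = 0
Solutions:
 v(c) = C1 + Integral(c/cos(c), c)


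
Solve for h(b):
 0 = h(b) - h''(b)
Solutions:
 h(b) = C1*exp(-b) + C2*exp(b)


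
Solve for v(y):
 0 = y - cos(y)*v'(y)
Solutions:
 v(y) = C1 + Integral(y/cos(y), y)


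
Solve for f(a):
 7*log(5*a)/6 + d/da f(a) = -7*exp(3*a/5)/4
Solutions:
 f(a) = C1 - 7*a*log(a)/6 + 7*a*(1 - log(5))/6 - 35*exp(3*a/5)/12


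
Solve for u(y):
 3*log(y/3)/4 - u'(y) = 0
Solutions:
 u(y) = C1 + 3*y*log(y)/4 - 3*y*log(3)/4 - 3*y/4


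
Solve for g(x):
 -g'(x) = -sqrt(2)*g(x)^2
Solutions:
 g(x) = -1/(C1 + sqrt(2)*x)


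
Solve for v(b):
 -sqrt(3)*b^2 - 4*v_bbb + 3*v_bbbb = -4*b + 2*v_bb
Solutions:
 v(b) = C1 + C2*b + C3*exp(b*(2 - sqrt(10))/3) + C4*exp(b*(2 + sqrt(10))/3) - sqrt(3)*b^4/24 + b^3*(1 + sqrt(3))/3 + b^2*(-11*sqrt(3)/4 - 2)


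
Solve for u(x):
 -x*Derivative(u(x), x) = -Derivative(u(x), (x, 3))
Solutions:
 u(x) = C1 + Integral(C2*airyai(x) + C3*airybi(x), x)


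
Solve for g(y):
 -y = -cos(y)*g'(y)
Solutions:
 g(y) = C1 + Integral(y/cos(y), y)


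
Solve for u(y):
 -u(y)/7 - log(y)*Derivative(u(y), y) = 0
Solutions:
 u(y) = C1*exp(-li(y)/7)


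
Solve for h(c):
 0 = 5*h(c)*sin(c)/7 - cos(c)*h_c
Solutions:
 h(c) = C1/cos(c)^(5/7)


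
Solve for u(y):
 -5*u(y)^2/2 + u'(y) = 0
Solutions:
 u(y) = -2/(C1 + 5*y)


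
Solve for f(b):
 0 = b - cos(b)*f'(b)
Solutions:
 f(b) = C1 + Integral(b/cos(b), b)


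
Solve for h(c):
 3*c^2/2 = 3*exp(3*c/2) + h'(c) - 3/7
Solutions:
 h(c) = C1 + c^3/2 + 3*c/7 - 2*exp(3*c/2)


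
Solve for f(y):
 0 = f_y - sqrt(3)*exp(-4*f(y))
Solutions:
 f(y) = log(-I*(C1 + 4*sqrt(3)*y)^(1/4))
 f(y) = log(I*(C1 + 4*sqrt(3)*y)^(1/4))
 f(y) = log(-(C1 + 4*sqrt(3)*y)^(1/4))
 f(y) = log(C1 + 4*sqrt(3)*y)/4


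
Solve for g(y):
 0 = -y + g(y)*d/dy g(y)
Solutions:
 g(y) = -sqrt(C1 + y^2)
 g(y) = sqrt(C1 + y^2)


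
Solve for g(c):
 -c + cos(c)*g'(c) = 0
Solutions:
 g(c) = C1 + Integral(c/cos(c), c)


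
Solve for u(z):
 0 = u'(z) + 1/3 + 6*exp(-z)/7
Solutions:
 u(z) = C1 - z/3 + 6*exp(-z)/7


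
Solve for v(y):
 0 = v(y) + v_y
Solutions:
 v(y) = C1*exp(-y)


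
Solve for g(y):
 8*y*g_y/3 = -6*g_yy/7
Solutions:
 g(y) = C1 + C2*erf(sqrt(14)*y/3)


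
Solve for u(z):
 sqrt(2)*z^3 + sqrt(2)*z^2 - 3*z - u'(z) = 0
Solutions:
 u(z) = C1 + sqrt(2)*z^4/4 + sqrt(2)*z^3/3 - 3*z^2/2


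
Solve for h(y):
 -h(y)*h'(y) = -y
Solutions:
 h(y) = -sqrt(C1 + y^2)
 h(y) = sqrt(C1 + y^2)


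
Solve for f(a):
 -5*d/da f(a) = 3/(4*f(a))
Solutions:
 f(a) = -sqrt(C1 - 30*a)/10
 f(a) = sqrt(C1 - 30*a)/10


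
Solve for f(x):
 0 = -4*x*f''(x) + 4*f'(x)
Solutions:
 f(x) = C1 + C2*x^2


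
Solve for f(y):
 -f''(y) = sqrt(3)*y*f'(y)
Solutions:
 f(y) = C1 + C2*erf(sqrt(2)*3^(1/4)*y/2)


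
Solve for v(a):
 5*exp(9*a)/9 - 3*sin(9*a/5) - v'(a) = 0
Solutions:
 v(a) = C1 + 5*exp(9*a)/81 + 5*cos(9*a/5)/3


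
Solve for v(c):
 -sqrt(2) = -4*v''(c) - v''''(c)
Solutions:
 v(c) = C1 + C2*c + C3*sin(2*c) + C4*cos(2*c) + sqrt(2)*c^2/8


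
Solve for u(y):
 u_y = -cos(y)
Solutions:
 u(y) = C1 - sin(y)


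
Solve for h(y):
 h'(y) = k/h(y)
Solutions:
 h(y) = -sqrt(C1 + 2*k*y)
 h(y) = sqrt(C1 + 2*k*y)


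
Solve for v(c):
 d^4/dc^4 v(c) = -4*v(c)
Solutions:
 v(c) = (C1*sin(c) + C2*cos(c))*exp(-c) + (C3*sin(c) + C4*cos(c))*exp(c)


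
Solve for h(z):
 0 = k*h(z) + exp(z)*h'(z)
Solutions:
 h(z) = C1*exp(k*exp(-z))


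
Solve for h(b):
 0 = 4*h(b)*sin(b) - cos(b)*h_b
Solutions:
 h(b) = C1/cos(b)^4


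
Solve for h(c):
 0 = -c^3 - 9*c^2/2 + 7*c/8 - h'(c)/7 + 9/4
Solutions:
 h(c) = C1 - 7*c^4/4 - 21*c^3/2 + 49*c^2/16 + 63*c/4


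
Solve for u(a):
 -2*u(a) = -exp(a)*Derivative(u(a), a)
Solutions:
 u(a) = C1*exp(-2*exp(-a))


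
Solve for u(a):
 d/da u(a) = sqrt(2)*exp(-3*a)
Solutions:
 u(a) = C1 - sqrt(2)*exp(-3*a)/3


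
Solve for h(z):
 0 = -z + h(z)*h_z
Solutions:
 h(z) = -sqrt(C1 + z^2)
 h(z) = sqrt(C1 + z^2)


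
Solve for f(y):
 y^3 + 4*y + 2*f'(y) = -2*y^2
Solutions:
 f(y) = C1 - y^4/8 - y^3/3 - y^2


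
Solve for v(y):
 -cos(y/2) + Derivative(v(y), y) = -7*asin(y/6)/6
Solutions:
 v(y) = C1 - 7*y*asin(y/6)/6 - 7*sqrt(36 - y^2)/6 + 2*sin(y/2)


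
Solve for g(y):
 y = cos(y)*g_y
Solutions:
 g(y) = C1 + Integral(y/cos(y), y)


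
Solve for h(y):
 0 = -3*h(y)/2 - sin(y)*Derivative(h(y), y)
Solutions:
 h(y) = C1*(cos(y) + 1)^(3/4)/(cos(y) - 1)^(3/4)


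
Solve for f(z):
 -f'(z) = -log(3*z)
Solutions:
 f(z) = C1 + z*log(z) - z + z*log(3)


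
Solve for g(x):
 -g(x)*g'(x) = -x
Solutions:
 g(x) = -sqrt(C1 + x^2)
 g(x) = sqrt(C1 + x^2)


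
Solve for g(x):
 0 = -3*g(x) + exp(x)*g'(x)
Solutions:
 g(x) = C1*exp(-3*exp(-x))
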